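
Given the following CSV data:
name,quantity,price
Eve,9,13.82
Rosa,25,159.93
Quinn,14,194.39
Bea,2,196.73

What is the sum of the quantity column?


Values in 'quantity' column:
  Row 1: 9
  Row 2: 25
  Row 3: 14
  Row 4: 2
Sum = 9 + 25 + 14 + 2 = 50

ANSWER: 50


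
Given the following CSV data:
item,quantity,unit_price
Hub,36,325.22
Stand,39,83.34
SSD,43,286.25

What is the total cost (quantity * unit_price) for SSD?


Row: SSD
quantity = 43
unit_price = 286.25
total = 43 * 286.25 = 12308.75

ANSWER: 12308.75


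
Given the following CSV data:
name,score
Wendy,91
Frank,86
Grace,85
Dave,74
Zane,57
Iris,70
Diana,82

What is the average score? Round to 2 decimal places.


Scores: 91, 86, 85, 74, 57, 70, 82
Sum = 545
Count = 7
Average = 545 / 7 = 77.86

ANSWER: 77.86


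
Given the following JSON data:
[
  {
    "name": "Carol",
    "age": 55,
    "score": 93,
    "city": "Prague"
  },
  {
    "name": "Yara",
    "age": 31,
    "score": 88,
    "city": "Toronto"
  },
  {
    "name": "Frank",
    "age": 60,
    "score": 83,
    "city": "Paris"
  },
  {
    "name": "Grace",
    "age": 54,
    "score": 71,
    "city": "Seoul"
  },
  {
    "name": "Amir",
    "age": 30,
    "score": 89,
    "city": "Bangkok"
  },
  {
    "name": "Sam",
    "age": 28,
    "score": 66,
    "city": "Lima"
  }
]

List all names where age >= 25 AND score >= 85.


Checking both conditions:
  Carol (age=55, score=93) -> YES
  Yara (age=31, score=88) -> YES
  Frank (age=60, score=83) -> no
  Grace (age=54, score=71) -> no
  Amir (age=30, score=89) -> YES
  Sam (age=28, score=66) -> no


ANSWER: Carol, Yara, Amir


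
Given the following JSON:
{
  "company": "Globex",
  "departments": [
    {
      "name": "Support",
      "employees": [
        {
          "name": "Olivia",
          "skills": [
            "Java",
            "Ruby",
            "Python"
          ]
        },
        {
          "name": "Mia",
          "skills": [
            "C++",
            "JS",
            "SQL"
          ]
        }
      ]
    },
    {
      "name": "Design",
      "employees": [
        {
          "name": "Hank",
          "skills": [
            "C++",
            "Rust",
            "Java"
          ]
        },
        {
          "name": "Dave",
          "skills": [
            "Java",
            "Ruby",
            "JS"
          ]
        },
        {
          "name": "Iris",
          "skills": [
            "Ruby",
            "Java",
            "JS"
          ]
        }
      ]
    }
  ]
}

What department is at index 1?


Path: departments[1].name
Value: Design

ANSWER: Design


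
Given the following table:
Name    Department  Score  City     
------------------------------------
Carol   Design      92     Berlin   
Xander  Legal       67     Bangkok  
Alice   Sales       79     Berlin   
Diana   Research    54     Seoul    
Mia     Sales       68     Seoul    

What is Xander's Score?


Row 2: Xander
Score = 67

ANSWER: 67


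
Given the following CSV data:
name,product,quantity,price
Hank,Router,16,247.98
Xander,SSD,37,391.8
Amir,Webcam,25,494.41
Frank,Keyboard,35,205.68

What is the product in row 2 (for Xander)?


Row 2: Xander
Column 'product' = SSD

ANSWER: SSD


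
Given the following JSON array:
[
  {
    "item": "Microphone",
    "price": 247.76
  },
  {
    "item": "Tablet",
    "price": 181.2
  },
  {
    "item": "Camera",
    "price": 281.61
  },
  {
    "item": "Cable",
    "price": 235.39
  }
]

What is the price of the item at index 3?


Array index 3 -> Cable
price = 235.39

ANSWER: 235.39


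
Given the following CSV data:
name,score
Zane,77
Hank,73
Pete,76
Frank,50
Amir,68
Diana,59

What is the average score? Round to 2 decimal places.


Scores: 77, 73, 76, 50, 68, 59
Sum = 403
Count = 6
Average = 403 / 6 = 67.17

ANSWER: 67.17


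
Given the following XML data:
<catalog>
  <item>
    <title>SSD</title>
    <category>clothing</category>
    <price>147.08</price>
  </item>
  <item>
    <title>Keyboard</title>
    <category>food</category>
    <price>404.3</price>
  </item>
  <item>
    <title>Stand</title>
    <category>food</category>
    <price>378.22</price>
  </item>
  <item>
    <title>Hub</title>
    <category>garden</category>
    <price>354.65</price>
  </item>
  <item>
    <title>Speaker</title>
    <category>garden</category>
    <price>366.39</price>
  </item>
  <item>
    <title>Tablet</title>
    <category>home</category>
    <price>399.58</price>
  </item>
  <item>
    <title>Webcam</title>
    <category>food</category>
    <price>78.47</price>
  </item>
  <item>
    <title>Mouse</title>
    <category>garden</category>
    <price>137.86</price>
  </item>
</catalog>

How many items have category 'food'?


Scanning <item> elements for <category>food</category>:
  Item 2: Keyboard -> MATCH
  Item 3: Stand -> MATCH
  Item 7: Webcam -> MATCH
Count: 3

ANSWER: 3


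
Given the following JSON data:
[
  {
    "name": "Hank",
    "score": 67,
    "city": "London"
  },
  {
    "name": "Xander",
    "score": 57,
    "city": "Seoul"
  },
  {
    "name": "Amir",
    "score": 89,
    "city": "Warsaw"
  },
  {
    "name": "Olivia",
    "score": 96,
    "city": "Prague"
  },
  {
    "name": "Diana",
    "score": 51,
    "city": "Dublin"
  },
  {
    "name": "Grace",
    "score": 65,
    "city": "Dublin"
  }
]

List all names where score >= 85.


Filtering records where score >= 85:
  Hank (score=67) -> no
  Xander (score=57) -> no
  Amir (score=89) -> YES
  Olivia (score=96) -> YES
  Diana (score=51) -> no
  Grace (score=65) -> no


ANSWER: Amir, Olivia


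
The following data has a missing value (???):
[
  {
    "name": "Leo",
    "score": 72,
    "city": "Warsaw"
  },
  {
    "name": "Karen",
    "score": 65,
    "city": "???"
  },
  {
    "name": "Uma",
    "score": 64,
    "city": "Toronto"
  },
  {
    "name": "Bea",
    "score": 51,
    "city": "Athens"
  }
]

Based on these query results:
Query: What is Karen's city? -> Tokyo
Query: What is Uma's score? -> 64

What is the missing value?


The missing value is Karen's city
From query: Karen's city = Tokyo

ANSWER: Tokyo


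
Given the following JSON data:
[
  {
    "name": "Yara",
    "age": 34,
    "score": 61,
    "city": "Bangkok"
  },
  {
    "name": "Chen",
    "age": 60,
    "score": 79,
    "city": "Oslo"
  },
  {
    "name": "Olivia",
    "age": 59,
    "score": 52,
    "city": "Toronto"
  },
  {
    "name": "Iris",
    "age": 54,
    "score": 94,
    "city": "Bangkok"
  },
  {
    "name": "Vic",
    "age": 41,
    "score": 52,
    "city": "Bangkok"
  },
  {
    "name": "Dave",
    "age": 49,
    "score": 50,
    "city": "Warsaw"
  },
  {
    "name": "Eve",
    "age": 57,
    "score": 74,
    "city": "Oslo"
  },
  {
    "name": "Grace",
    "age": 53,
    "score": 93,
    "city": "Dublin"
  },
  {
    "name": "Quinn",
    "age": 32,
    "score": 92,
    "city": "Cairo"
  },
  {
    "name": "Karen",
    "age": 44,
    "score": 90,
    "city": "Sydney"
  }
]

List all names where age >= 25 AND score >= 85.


Checking both conditions:
  Yara (age=34, score=61) -> no
  Chen (age=60, score=79) -> no
  Olivia (age=59, score=52) -> no
  Iris (age=54, score=94) -> YES
  Vic (age=41, score=52) -> no
  Dave (age=49, score=50) -> no
  Eve (age=57, score=74) -> no
  Grace (age=53, score=93) -> YES
  Quinn (age=32, score=92) -> YES
  Karen (age=44, score=90) -> YES


ANSWER: Iris, Grace, Quinn, Karen


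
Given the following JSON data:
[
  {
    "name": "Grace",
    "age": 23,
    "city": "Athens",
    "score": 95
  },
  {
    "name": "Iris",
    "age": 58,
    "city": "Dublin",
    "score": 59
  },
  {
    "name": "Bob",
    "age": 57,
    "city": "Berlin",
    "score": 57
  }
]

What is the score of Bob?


Looking up record where name = Bob
Record index: 2
Field 'score' = 57

ANSWER: 57


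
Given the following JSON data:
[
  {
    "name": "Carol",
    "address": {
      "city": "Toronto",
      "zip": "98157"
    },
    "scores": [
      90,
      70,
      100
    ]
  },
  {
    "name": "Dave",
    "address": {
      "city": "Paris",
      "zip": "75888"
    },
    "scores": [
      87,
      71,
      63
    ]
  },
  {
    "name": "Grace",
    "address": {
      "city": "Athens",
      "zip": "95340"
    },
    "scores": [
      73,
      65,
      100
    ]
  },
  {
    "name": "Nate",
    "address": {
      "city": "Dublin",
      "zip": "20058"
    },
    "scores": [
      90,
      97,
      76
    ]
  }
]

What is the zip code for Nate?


Path: records[3].address.zip
Value: 20058

ANSWER: 20058


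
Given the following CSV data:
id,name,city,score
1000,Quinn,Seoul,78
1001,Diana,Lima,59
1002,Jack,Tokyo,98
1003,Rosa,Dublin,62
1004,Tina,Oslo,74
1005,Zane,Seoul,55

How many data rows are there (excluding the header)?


Counting rows (excluding header):
Header: id,name,city,score
Data rows: 6

ANSWER: 6


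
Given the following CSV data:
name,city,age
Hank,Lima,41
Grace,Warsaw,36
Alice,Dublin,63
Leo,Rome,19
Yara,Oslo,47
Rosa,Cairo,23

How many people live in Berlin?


Scanning city column for 'Berlin':
Total matches: 0

ANSWER: 0


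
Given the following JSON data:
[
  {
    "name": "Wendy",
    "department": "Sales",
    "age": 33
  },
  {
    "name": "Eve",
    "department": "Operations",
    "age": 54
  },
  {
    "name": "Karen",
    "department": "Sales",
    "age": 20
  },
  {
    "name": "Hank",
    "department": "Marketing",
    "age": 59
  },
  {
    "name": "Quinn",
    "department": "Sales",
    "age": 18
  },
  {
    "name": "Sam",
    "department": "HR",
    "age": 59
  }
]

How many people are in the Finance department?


Scanning records for department = Finance
  No matches found
Count: 0

ANSWER: 0


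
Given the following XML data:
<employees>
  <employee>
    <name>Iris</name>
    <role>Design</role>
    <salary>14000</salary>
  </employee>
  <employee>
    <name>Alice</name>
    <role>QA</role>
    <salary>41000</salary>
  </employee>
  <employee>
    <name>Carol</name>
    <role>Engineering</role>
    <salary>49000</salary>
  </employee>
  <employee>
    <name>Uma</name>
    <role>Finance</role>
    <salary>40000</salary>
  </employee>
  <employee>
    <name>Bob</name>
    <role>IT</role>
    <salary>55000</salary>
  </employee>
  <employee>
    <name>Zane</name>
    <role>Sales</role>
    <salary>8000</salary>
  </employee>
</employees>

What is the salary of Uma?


Searching for <employee> with <name>Uma</name>
Found at position 4
<salary>40000</salary>

ANSWER: 40000


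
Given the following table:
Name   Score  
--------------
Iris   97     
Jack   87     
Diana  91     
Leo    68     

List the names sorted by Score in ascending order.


Sorting by Score (ascending):
  Leo: 68
  Jack: 87
  Diana: 91
  Iris: 97


ANSWER: Leo, Jack, Diana, Iris


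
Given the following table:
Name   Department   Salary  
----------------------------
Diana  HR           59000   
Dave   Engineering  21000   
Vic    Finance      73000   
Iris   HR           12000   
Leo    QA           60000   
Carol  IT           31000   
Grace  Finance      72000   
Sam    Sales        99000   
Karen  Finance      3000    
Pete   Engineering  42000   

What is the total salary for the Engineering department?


Engineering department members:
  Dave: 21000
  Pete: 42000
Total = 21000 + 42000 = 63000

ANSWER: 63000


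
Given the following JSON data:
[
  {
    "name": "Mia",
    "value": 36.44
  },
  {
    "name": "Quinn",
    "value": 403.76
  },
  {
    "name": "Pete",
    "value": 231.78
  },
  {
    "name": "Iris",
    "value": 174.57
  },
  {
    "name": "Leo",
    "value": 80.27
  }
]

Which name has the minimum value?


Comparing values:
  Mia: 36.44
  Quinn: 403.76
  Pete: 231.78
  Iris: 174.57
  Leo: 80.27
Minimum: Mia (36.44)

ANSWER: Mia


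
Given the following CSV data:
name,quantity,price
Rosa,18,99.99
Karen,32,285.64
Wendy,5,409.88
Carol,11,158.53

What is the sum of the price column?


Values in 'price' column:
  Row 1: 99.99
  Row 2: 285.64
  Row 3: 409.88
  Row 4: 158.53
Sum = 99.99 + 285.64 + 409.88 + 158.53 = 954.04

ANSWER: 954.04


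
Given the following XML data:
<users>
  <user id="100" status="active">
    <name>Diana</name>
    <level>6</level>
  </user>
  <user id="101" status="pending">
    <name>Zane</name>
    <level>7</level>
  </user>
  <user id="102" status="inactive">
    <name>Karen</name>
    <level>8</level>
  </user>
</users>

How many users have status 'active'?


Counting users with status='active':
  Diana (id=100) -> MATCH
Count: 1

ANSWER: 1


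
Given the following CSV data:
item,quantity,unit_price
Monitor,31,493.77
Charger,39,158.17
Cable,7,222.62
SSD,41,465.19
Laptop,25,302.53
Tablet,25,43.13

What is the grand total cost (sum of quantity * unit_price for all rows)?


Computing row totals:
  Monitor: 31 * 493.77 = 15306.87
  Charger: 39 * 158.17 = 6168.63
  Cable: 7 * 222.62 = 1558.34
  SSD: 41 * 465.19 = 19072.79
  Laptop: 25 * 302.53 = 7563.25
  Tablet: 25 * 43.13 = 1078.25
Grand total = 15306.87 + 6168.63 + 1558.34 + 19072.79 + 7563.25 + 1078.25 = 50748.13

ANSWER: 50748.13


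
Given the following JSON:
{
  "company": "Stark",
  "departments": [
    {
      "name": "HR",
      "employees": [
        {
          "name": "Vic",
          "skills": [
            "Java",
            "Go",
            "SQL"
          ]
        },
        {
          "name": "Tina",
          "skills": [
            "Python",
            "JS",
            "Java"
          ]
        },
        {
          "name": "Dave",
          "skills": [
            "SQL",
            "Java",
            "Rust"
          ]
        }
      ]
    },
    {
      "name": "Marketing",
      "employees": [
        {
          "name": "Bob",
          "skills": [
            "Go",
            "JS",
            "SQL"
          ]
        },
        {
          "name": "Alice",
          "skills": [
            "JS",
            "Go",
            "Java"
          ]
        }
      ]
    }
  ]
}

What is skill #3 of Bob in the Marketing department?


Path: departments[1].employees[0].skills[2]
Value: SQL

ANSWER: SQL


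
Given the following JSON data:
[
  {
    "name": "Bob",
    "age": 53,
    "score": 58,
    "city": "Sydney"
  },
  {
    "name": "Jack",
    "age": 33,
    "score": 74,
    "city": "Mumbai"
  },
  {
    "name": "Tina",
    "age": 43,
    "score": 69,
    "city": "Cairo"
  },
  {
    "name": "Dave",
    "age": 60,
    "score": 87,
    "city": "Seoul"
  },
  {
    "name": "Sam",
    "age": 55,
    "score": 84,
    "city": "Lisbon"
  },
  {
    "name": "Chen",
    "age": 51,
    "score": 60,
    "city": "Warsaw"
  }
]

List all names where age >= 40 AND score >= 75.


Checking both conditions:
  Bob (age=53, score=58) -> no
  Jack (age=33, score=74) -> no
  Tina (age=43, score=69) -> no
  Dave (age=60, score=87) -> YES
  Sam (age=55, score=84) -> YES
  Chen (age=51, score=60) -> no


ANSWER: Dave, Sam


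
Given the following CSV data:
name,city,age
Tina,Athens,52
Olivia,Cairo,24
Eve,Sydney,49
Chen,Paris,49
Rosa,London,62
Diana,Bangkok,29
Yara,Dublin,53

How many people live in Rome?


Scanning city column for 'Rome':
Total matches: 0

ANSWER: 0


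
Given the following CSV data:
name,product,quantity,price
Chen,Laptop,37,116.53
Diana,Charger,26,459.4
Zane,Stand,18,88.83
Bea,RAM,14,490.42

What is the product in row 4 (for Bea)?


Row 4: Bea
Column 'product' = RAM

ANSWER: RAM


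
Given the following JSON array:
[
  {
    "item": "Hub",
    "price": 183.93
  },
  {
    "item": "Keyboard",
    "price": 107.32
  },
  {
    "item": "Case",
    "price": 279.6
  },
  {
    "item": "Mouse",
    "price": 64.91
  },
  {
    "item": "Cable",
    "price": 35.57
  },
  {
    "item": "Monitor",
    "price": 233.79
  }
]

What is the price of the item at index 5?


Array index 5 -> Monitor
price = 233.79

ANSWER: 233.79


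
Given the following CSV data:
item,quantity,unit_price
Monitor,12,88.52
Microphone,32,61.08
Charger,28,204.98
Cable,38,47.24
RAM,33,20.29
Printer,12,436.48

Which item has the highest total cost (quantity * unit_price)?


Computing row totals:
  Monitor: 1062.24
  Microphone: 1954.56
  Charger: 5739.44
  Cable: 1795.12
  RAM: 669.57
  Printer: 5237.76
Maximum: Charger (5739.44)

ANSWER: Charger


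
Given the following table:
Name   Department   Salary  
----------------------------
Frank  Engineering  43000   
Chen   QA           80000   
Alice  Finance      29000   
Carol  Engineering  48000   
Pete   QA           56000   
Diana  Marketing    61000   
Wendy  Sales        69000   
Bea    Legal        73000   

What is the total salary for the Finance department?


Finance department members:
  Alice: 29000
Total = 29000 = 29000

ANSWER: 29000


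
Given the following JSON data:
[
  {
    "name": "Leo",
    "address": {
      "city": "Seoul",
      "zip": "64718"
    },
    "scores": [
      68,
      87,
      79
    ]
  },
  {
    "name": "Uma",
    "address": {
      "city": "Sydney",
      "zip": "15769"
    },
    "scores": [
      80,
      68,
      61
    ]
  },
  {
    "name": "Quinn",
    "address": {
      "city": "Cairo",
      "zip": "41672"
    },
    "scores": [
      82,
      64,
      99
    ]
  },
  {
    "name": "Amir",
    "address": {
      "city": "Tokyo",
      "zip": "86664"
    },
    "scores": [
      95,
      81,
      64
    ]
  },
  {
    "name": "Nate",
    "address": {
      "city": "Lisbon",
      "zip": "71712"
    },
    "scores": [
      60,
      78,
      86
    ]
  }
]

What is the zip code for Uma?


Path: records[1].address.zip
Value: 15769

ANSWER: 15769


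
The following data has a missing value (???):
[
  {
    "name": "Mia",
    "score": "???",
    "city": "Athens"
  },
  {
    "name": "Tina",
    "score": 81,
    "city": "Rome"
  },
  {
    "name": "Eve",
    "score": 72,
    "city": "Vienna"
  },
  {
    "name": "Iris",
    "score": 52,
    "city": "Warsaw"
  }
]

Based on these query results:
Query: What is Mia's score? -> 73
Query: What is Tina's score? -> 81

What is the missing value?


The missing value is Mia's score
From query: Mia's score = 73

ANSWER: 73


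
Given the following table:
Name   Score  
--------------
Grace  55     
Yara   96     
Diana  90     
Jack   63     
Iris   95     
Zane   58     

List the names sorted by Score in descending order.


Sorting by Score (descending):
  Yara: 96
  Iris: 95
  Diana: 90
  Jack: 63
  Zane: 58
  Grace: 55


ANSWER: Yara, Iris, Diana, Jack, Zane, Grace


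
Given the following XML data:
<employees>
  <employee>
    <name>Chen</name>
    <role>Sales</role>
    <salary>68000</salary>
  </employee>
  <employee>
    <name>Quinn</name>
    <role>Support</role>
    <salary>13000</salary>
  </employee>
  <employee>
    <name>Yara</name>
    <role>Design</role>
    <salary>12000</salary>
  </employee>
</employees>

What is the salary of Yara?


Searching for <employee> with <name>Yara</name>
Found at position 3
<salary>12000</salary>

ANSWER: 12000


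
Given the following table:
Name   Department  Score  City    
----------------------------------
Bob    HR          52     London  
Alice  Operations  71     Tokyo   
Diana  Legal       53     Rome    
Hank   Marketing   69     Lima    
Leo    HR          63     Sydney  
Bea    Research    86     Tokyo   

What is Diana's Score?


Row 3: Diana
Score = 53

ANSWER: 53


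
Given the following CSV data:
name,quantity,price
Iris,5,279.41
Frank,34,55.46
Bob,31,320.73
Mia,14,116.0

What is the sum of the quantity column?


Values in 'quantity' column:
  Row 1: 5
  Row 2: 34
  Row 3: 31
  Row 4: 14
Sum = 5 + 34 + 31 + 14 = 84

ANSWER: 84


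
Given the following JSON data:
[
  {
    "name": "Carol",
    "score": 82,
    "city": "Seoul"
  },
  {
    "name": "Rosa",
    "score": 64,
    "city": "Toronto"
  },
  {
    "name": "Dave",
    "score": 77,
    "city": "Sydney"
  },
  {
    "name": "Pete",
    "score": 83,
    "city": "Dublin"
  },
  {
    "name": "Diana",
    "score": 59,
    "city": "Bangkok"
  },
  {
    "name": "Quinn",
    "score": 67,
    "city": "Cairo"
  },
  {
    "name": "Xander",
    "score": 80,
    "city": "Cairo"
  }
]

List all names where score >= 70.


Filtering records where score >= 70:
  Carol (score=82) -> YES
  Rosa (score=64) -> no
  Dave (score=77) -> YES
  Pete (score=83) -> YES
  Diana (score=59) -> no
  Quinn (score=67) -> no
  Xander (score=80) -> YES


ANSWER: Carol, Dave, Pete, Xander


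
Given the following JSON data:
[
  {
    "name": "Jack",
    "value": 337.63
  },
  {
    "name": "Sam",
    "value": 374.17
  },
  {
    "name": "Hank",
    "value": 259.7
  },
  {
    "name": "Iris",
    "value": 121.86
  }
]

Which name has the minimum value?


Comparing values:
  Jack: 337.63
  Sam: 374.17
  Hank: 259.7
  Iris: 121.86
Minimum: Iris (121.86)

ANSWER: Iris


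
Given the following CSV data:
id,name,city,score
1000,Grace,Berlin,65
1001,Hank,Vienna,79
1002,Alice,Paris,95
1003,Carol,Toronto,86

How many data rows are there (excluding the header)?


Counting rows (excluding header):
Header: id,name,city,score
Data rows: 4

ANSWER: 4


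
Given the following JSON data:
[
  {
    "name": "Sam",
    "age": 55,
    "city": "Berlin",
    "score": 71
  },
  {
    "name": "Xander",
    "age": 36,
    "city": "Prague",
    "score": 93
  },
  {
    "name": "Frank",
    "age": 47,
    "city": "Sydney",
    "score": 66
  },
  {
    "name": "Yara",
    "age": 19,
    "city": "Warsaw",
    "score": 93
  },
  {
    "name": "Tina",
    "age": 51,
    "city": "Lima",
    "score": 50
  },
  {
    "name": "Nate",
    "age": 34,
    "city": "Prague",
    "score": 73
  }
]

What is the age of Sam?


Looking up record where name = Sam
Record index: 0
Field 'age' = 55

ANSWER: 55


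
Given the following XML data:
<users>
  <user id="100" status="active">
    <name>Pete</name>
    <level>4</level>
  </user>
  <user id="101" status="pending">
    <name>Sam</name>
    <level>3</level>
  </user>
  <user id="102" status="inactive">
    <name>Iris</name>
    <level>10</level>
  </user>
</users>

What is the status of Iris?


Finding user with name = Iris
user id="102" status="inactive"

ANSWER: inactive


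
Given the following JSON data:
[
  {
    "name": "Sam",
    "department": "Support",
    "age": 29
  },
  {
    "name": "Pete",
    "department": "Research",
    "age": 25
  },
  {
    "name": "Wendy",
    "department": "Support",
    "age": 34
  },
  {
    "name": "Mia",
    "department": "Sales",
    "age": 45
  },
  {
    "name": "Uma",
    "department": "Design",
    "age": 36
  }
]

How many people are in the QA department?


Scanning records for department = QA
  No matches found
Count: 0

ANSWER: 0


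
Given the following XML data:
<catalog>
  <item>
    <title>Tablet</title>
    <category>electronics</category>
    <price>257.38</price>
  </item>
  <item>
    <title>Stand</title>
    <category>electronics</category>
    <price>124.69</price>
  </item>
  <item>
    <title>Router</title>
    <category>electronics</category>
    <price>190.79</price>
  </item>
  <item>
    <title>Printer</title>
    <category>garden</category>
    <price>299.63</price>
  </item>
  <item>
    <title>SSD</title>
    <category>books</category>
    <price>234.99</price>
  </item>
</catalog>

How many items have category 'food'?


Scanning <item> elements for <category>food</category>:
Count: 0

ANSWER: 0


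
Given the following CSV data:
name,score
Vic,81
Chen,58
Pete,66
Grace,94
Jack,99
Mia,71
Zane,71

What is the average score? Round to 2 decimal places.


Scores: 81, 58, 66, 94, 99, 71, 71
Sum = 540
Count = 7
Average = 540 / 7 = 77.14

ANSWER: 77.14


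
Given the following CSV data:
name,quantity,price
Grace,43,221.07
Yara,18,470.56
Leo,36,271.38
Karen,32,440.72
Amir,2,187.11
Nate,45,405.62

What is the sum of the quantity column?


Values in 'quantity' column:
  Row 1: 43
  Row 2: 18
  Row 3: 36
  Row 4: 32
  Row 5: 2
  Row 6: 45
Sum = 43 + 18 + 36 + 32 + 2 + 45 = 176

ANSWER: 176


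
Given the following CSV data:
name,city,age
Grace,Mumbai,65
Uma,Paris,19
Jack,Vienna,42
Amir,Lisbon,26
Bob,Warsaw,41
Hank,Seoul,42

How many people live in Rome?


Scanning city column for 'Rome':
Total matches: 0

ANSWER: 0


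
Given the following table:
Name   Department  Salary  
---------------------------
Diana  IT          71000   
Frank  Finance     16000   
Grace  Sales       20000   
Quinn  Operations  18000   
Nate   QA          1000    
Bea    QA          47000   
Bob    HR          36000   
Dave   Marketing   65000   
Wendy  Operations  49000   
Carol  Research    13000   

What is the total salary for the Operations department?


Operations department members:
  Quinn: 18000
  Wendy: 49000
Total = 18000 + 49000 = 67000

ANSWER: 67000


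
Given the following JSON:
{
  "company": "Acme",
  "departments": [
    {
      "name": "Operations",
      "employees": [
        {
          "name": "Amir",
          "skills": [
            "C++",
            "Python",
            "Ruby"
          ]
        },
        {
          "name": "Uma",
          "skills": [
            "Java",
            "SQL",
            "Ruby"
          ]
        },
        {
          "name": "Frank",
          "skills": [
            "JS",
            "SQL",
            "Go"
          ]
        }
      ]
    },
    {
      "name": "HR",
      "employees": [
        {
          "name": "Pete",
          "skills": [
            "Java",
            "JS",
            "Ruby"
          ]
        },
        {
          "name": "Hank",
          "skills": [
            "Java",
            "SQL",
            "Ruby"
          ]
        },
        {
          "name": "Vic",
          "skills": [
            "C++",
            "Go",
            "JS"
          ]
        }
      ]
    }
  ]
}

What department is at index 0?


Path: departments[0].name
Value: Operations

ANSWER: Operations


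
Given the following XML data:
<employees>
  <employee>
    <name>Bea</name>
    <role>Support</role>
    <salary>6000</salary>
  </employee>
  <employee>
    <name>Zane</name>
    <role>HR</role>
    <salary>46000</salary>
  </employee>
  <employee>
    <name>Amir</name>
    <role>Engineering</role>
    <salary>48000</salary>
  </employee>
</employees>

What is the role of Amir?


Searching for <employee> with <name>Amir</name>
Found at position 3
<role>Engineering</role>

ANSWER: Engineering


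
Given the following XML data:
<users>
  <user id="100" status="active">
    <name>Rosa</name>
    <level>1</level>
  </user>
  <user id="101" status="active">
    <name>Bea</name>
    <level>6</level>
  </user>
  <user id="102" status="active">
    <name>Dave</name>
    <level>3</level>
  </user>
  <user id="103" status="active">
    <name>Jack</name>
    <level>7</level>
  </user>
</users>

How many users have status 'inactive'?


Counting users with status='inactive':
Count: 0

ANSWER: 0


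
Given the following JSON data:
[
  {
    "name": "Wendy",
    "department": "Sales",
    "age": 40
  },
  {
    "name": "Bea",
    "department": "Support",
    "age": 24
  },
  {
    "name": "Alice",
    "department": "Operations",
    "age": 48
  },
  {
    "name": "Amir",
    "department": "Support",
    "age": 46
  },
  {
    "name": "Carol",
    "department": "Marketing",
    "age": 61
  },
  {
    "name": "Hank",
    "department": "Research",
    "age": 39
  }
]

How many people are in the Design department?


Scanning records for department = Design
  No matches found
Count: 0

ANSWER: 0


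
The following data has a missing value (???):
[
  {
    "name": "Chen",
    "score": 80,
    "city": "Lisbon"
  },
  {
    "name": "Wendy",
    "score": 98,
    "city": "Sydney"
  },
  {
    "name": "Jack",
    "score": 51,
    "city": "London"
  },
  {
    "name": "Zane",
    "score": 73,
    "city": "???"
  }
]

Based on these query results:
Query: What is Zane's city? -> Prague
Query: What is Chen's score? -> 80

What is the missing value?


The missing value is Zane's city
From query: Zane's city = Prague

ANSWER: Prague


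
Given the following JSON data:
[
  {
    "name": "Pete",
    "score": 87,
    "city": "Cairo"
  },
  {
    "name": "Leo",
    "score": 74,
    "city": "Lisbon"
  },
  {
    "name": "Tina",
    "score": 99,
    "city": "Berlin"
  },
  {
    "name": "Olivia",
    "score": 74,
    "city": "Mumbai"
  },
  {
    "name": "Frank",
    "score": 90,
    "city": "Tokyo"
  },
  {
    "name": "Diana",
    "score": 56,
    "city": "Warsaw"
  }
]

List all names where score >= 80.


Filtering records where score >= 80:
  Pete (score=87) -> YES
  Leo (score=74) -> no
  Tina (score=99) -> YES
  Olivia (score=74) -> no
  Frank (score=90) -> YES
  Diana (score=56) -> no


ANSWER: Pete, Tina, Frank


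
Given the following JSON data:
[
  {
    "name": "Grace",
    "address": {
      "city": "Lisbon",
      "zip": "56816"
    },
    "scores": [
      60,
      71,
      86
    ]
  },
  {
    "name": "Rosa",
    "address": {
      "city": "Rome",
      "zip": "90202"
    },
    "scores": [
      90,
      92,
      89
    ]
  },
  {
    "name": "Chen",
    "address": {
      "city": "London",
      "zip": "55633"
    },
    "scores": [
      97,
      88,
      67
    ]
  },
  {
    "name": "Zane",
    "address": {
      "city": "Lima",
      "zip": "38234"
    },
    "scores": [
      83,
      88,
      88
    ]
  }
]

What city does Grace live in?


Path: records[0].address.city
Value: Lisbon

ANSWER: Lisbon


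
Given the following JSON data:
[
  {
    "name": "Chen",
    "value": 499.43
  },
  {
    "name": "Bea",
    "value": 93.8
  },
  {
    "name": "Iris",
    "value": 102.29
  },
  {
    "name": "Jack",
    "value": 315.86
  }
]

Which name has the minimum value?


Comparing values:
  Chen: 499.43
  Bea: 93.8
  Iris: 102.29
  Jack: 315.86
Minimum: Bea (93.8)

ANSWER: Bea


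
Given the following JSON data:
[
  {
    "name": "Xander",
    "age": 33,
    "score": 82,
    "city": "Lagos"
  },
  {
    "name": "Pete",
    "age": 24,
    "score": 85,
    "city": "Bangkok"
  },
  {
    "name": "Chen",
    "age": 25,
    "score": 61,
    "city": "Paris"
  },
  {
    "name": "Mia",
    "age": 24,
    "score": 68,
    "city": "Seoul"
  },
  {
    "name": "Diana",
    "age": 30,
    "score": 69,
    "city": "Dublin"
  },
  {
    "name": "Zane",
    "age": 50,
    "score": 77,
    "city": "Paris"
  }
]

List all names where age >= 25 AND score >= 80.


Checking both conditions:
  Xander (age=33, score=82) -> YES
  Pete (age=24, score=85) -> no
  Chen (age=25, score=61) -> no
  Mia (age=24, score=68) -> no
  Diana (age=30, score=69) -> no
  Zane (age=50, score=77) -> no


ANSWER: Xander


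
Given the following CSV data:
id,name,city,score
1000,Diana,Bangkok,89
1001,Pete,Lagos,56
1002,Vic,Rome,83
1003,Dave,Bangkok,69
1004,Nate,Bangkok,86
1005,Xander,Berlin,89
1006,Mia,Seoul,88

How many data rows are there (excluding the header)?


Counting rows (excluding header):
Header: id,name,city,score
Data rows: 7

ANSWER: 7


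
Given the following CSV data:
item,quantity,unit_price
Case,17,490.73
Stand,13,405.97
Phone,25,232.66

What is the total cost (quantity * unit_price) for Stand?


Row: Stand
quantity = 13
unit_price = 405.97
total = 13 * 405.97 = 5277.61

ANSWER: 5277.61


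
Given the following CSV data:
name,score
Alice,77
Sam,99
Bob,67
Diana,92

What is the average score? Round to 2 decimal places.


Scores: 77, 99, 67, 92
Sum = 335
Count = 4
Average = 335 / 4 = 83.75

ANSWER: 83.75


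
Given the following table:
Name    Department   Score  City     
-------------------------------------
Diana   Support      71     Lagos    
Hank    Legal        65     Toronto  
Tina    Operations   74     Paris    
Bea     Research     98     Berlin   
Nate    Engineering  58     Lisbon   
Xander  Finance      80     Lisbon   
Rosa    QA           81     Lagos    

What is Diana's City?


Row 1: Diana
City = Lagos

ANSWER: Lagos


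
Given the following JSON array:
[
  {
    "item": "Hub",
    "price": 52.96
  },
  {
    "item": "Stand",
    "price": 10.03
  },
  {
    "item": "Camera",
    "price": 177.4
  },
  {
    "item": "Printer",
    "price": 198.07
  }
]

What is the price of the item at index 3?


Array index 3 -> Printer
price = 198.07

ANSWER: 198.07


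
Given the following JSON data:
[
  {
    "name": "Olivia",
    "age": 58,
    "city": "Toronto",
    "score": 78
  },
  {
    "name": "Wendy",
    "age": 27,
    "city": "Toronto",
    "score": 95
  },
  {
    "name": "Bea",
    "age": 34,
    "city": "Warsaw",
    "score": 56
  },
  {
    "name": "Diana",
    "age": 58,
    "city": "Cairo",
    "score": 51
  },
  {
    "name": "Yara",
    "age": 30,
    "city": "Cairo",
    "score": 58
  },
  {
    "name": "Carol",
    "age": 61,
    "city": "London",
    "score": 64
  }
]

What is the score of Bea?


Looking up record where name = Bea
Record index: 2
Field 'score' = 56

ANSWER: 56


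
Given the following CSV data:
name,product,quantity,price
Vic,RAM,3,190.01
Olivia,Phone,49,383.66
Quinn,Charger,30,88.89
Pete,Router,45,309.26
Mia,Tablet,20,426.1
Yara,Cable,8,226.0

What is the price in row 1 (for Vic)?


Row 1: Vic
Column 'price' = 190.01

ANSWER: 190.01


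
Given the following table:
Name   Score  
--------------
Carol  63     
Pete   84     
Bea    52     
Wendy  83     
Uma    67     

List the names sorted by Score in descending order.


Sorting by Score (descending):
  Pete: 84
  Wendy: 83
  Uma: 67
  Carol: 63
  Bea: 52


ANSWER: Pete, Wendy, Uma, Carol, Bea


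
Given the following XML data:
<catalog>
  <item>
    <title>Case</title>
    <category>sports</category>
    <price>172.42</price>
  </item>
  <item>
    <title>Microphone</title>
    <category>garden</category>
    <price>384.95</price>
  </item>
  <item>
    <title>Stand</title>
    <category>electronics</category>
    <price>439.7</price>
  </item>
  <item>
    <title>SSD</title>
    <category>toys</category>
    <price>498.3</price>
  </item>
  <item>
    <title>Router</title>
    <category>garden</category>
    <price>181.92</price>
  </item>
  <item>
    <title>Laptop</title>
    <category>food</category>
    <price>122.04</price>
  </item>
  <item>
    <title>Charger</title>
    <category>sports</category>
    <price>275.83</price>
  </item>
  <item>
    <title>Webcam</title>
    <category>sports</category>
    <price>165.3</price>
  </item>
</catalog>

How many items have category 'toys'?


Scanning <item> elements for <category>toys</category>:
  Item 4: SSD -> MATCH
Count: 1

ANSWER: 1


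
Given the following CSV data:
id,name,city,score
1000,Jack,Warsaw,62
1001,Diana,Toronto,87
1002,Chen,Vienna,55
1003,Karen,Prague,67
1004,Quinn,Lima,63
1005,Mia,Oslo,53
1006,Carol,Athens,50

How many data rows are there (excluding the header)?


Counting rows (excluding header):
Header: id,name,city,score
Data rows: 7

ANSWER: 7


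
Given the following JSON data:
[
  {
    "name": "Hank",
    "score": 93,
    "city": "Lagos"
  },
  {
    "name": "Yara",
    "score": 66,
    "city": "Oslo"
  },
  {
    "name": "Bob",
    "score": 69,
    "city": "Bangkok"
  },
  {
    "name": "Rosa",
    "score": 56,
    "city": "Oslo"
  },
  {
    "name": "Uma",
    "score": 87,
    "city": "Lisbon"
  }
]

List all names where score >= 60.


Filtering records where score >= 60:
  Hank (score=93) -> YES
  Yara (score=66) -> YES
  Bob (score=69) -> YES
  Rosa (score=56) -> no
  Uma (score=87) -> YES


ANSWER: Hank, Yara, Bob, Uma


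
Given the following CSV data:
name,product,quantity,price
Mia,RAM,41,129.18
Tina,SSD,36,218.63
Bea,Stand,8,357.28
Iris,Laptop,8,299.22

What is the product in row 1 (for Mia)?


Row 1: Mia
Column 'product' = RAM

ANSWER: RAM


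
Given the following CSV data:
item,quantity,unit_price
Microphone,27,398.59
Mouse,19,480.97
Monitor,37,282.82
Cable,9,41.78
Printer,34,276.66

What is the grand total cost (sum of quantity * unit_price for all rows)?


Computing row totals:
  Microphone: 27 * 398.59 = 10761.93
  Mouse: 19 * 480.97 = 9138.43
  Monitor: 37 * 282.82 = 10464.34
  Cable: 9 * 41.78 = 376.02
  Printer: 34 * 276.66 = 9406.44
Grand total = 10761.93 + 9138.43 + 10464.34 + 376.02 + 9406.44 = 40147.16

ANSWER: 40147.16


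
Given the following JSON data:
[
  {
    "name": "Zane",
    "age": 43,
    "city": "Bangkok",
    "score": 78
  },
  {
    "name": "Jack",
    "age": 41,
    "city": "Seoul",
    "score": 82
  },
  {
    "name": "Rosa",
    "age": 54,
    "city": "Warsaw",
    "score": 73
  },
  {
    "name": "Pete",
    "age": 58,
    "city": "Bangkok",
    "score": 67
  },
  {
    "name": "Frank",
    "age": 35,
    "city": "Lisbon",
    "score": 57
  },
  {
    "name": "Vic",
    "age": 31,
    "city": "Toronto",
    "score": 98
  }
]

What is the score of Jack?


Looking up record where name = Jack
Record index: 1
Field 'score' = 82

ANSWER: 82


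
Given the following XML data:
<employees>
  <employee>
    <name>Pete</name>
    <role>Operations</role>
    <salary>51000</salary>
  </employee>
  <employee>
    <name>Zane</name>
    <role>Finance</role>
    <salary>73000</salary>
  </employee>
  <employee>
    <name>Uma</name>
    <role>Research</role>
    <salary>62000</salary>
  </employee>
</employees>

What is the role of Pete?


Searching for <employee> with <name>Pete</name>
Found at position 1
<role>Operations</role>

ANSWER: Operations


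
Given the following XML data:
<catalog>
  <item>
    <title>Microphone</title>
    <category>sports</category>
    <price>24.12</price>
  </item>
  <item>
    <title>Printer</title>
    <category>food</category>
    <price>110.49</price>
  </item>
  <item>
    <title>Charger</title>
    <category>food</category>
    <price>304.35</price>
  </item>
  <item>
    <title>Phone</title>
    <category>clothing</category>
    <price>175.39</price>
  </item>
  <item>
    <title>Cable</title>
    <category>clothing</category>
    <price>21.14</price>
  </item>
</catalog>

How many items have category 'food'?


Scanning <item> elements for <category>food</category>:
  Item 2: Printer -> MATCH
  Item 3: Charger -> MATCH
Count: 2

ANSWER: 2


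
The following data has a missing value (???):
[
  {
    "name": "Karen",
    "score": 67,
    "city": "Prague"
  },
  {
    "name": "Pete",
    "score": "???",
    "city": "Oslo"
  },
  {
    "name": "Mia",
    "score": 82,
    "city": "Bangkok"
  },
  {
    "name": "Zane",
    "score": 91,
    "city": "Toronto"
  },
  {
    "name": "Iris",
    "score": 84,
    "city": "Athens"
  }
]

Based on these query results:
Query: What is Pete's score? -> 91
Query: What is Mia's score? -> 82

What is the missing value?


The missing value is Pete's score
From query: Pete's score = 91

ANSWER: 91


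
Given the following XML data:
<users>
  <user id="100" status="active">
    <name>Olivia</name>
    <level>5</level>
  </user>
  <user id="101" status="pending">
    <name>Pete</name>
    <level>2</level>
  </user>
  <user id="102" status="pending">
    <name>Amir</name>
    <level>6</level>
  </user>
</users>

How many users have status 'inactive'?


Counting users with status='inactive':
Count: 0

ANSWER: 0


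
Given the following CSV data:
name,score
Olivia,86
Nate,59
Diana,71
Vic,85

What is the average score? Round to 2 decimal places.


Scores: 86, 59, 71, 85
Sum = 301
Count = 4
Average = 301 / 4 = 75.25

ANSWER: 75.25


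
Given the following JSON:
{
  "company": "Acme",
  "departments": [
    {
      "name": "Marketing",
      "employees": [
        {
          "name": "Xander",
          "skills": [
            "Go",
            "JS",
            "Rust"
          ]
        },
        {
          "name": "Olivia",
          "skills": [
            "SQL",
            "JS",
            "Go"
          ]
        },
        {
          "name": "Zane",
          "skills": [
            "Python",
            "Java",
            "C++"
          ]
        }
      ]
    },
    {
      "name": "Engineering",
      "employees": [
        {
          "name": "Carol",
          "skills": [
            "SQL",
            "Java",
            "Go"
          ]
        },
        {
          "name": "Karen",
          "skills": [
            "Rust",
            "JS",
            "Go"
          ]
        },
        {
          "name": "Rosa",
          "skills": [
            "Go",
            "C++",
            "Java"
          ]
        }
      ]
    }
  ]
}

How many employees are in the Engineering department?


Path: departments[1].employees
Count: 3

ANSWER: 3
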